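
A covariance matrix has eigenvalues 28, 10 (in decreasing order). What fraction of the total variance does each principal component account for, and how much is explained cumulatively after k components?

Step 1 — total variance = trace(Sigma) = Σ λ_i = 28 + 10 = 38.

Step 2 — fraction explained by component i = λ_i / Σ λ:
  PC1: 28/38 = 0.7368
  PC2: 10/38 = 0.2632

Step 3 — cumulative fraction after k components = (λ_1 + ... + λ_k) / Σ λ:
  k = 1: 28/38 = 0.7368
  k = 2: (28 + 10)/38 = 38/38 = 1

Summary (fraction, with percent):

explained: PC1 0.7368 (73.68%), PC2 0.2632 (26.32%);  cumulative: 0.7368, 1


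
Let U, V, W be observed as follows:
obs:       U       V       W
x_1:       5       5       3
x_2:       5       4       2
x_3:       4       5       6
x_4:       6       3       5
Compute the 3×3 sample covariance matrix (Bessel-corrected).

Step 1 — column means:
  mean(U) = (5 + 5 + 4 + 6) / 4 = 20/4 = 5
  mean(V) = (5 + 4 + 5 + 3) / 4 = 17/4 = 4.25
  mean(W) = (3 + 2 + 6 + 5) / 4 = 16/4 = 4

Step 2 — sample covariance S[i,j] = (1/(n-1)) · Σ_k (x_{k,i} - mean_i) · (x_{k,j} - mean_j), with n-1 = 3.
  S[U,U] = ((0)·(0) + (0)·(0) + (-1)·(-1) + (1)·(1)) / 3 = 2/3 = 0.6667
  S[U,V] = ((0)·(0.75) + (0)·(-0.25) + (-1)·(0.75) + (1)·(-1.25)) / 3 = -2/3 = -0.6667
  S[U,W] = ((0)·(-1) + (0)·(-2) + (-1)·(2) + (1)·(1)) / 3 = -1/3 = -0.3333
  S[V,V] = ((0.75)·(0.75) + (-0.25)·(-0.25) + (0.75)·(0.75) + (-1.25)·(-1.25)) / 3 = 2.75/3 = 0.9167
  S[V,W] = ((0.75)·(-1) + (-0.25)·(-2) + (0.75)·(2) + (-1.25)·(1)) / 3 = 0/3 = 0
  S[W,W] = ((-1)·(-1) + (-2)·(-2) + (2)·(2) + (1)·(1)) / 3 = 10/3 = 3.3333

S is symmetric (S[j,i] = S[i,j]). Assembling:

S = [[0.6667, -0.6667, -0.3333],
 [-0.6667, 0.9167, 0],
 [-0.3333, 0, 3.3333]]


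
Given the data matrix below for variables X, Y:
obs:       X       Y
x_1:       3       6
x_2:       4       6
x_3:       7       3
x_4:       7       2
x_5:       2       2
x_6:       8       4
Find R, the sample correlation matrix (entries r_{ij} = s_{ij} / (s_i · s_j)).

Step 1 — column means:
  mean(X) = (3 + 4 + 7 + 7 + 2 + 8) / 6 = 31/6 = 5.1667
  mean(Y) = (6 + 6 + 3 + 2 + 2 + 4) / 6 = 23/6 = 3.8333

Step 2 — sample variances and covariances s[i,j] = (1/(n-1)) · Σ_k (x_{k,i} - mean_i) · (x_{k,j} - mean_j), with n-1 = 5:
  s[X,X] = ((-2.1667)·(-2.1667) + (-1.1667)·(-1.1667) + (1.8333)·(1.8333) + (1.8333)·(1.8333) + (-3.1667)·(-3.1667) + (2.8333)·(2.8333)) / 5 = 30.8333/5 = 6.1667
  s[X,Y] = ((-2.1667)·(2.1667) + (-1.1667)·(2.1667) + (1.8333)·(-0.8333) + (1.8333)·(-1.8333) + (-3.1667)·(-1.8333) + (2.8333)·(0.1667)) / 5 = -5.8333/5 = -1.1667
  s[Y,Y] = ((2.1667)·(2.1667) + (2.1667)·(2.1667) + (-0.8333)·(-0.8333) + (-1.8333)·(-1.8333) + (-1.8333)·(-1.8333) + (0.1667)·(0.1667)) / 5 = 16.8333/5 = 3.3667
  Sample standard deviations s_i = √(s[i,i]):
  s(X) = √(6.1667) = 2.4833
  s(Y) = √(3.3667) = 1.8348

Step 3 — r_{ij} = s_{ij} / (s_i · s_j):
  r[X,X] = 1 (diagonal).
  r[X,Y] = -1.1667 / (2.4833 · 1.8348) = -1.1667 / 4.5564 = -0.256
  r[Y,Y] = 1 (diagonal).

R is symmetric with unit diagonal. Assembling:

R = [[1, -0.256],
 [-0.256, 1]]


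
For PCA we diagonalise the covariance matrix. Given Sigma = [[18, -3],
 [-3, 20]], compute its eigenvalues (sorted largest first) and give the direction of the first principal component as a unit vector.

Step 1 — characteristic polynomial of 2×2 Sigma:
  det(Sigma - λI) = λ² - trace · λ + det = 0.
  trace = 18 + 20 = 38, det = 18·20 - (-3)² = 351.
Step 2 — discriminant:
  Δ = trace² - 4·det = 1444 - 1404 = 40.
Step 3 — eigenvalues:
  λ = (trace ± √Δ)/2 = (38 ± 6.3246)/2,
  λ_1 = 22.1623,  λ_2 = 15.8377.

Step 4 — unit eigenvector for λ_1: solve (Sigma - λ_1 I)v = 0. First row:
  (18 - 22.1623)·v_x + (-3)·v_y = 0, i.e. (-4.1623)·v_x + (-3)·v_y = 0,
  so v ∝ (b, λ_1 - a) = (-3, 4.1623); multiply by -1 so the first entry is positive: u = (3, -4.1623).
  ||u|| = √((3)² + (-4.1623)²) = √(26.3246) ≈ 5.1307,
  v_1 = u/||u|| ≈ (0.5847, -0.8112) (||v_1|| = 1).

λ_1 = 22.1623,  λ_2 = 15.8377;  v_1 ≈ (0.5847, -0.8112)


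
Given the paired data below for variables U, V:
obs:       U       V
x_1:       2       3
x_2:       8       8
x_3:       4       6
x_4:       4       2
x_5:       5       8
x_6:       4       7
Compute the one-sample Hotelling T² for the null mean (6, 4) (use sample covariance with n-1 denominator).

Step 1 — sample mean vector:
  mean(U) = (2 + 8 + 4 + 4 + 5 + 4) / 6 = 27/6 = 4.5
  mean(V) = (3 + 8 + 6 + 2 + 8 + 7) / 6 = 34/6 = 5.6667
  x̄ = (4.5, 5.6667),  deviation x̄ - mu_0 = (4.5, 5.6667) - (6, 4) = (-1.5, 1.6667).

Step 2 — sample covariance matrix, S[i,j] = (1/(n-1)) · Σ_k (x_{k,i} - mean_i) · (x_{k,j} - mean_j), divisor n-1 = 5:
  S[U,U] = ((-2.5)·(-2.5) + (3.5)·(3.5) + (-0.5)·(-0.5) + (-0.5)·(-0.5) + (0.5)·(0.5) + (-0.5)·(-0.5)) / 5 = 19.5/5 = 3.9
  S[U,V] = ((-2.5)·(-2.6667) + (3.5)·(2.3333) + (-0.5)·(0.3333) + (-0.5)·(-3.6667) + (0.5)·(2.3333) + (-0.5)·(1.3333)) / 5 = 17/5 = 3.4
  S[V,V] = ((-2.6667)·(-2.6667) + (2.3333)·(2.3333) + (0.3333)·(0.3333) + (-3.6667)·(-3.6667) + (2.3333)·(2.3333) + (1.3333)·(1.3333)) / 5 = 33.3333/5 = 6.6667
  S = [[3.9, 3.4],
 [3.4, 6.6667]].

Step 3 — invert S. det(S) = 3.9·6.6667 - (3.4)² = 14.44.
  S^{-1} = (1/det) · [[d, -b], [-b, a]] = [[0.4617, -0.2355],
 [-0.2355, 0.2701]].

Step 4 — quadratic form (x̄ - mu_0)^T · S^{-1} · (x̄ - mu_0):
  S^{-1} · (x̄ - mu_0) = (-1.0849, 0.8033),
  (x̄ - mu_0)^T · [...] = (-1.5)·(-1.0849) + (1.6667)·(0.8033) = 2.9663.

Step 5 — scale by n: T² = 6 · 2.9663 = 17.7978.

T² ≈ 17.7978


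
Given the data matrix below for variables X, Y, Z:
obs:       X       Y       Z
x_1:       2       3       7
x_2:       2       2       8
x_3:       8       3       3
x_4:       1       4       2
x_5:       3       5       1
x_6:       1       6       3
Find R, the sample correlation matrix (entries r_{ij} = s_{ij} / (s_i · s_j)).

Step 1 — column means:
  mean(X) = (2 + 2 + 8 + 1 + 3 + 1) / 6 = 17/6 = 2.8333
  mean(Y) = (3 + 2 + 3 + 4 + 5 + 6) / 6 = 23/6 = 3.8333
  mean(Z) = (7 + 8 + 3 + 2 + 1 + 3) / 6 = 24/6 = 4

Step 2 — sample variances and covariances s[i,j] = (1/(n-1)) · Σ_k (x_{k,i} - mean_i) · (x_{k,j} - mean_j), with n-1 = 5:
  s[X,X] = ((-0.8333)·(-0.8333) + (-0.8333)·(-0.8333) + (5.1667)·(5.1667) + (-1.8333)·(-1.8333) + (0.1667)·(0.1667) + (-1.8333)·(-1.8333)) / 5 = 34.8333/5 = 6.9667
  s[X,Y] = ((-0.8333)·(-0.8333) + (-0.8333)·(-1.8333) + (5.1667)·(-0.8333) + (-1.8333)·(0.1667) + (0.1667)·(1.1667) + (-1.8333)·(2.1667)) / 5 = -6.1667/5 = -1.2333
  s[X,Z] = ((-0.8333)·(3) + (-0.8333)·(4) + (5.1667)·(-1) + (-1.8333)·(-2) + (0.1667)·(-3) + (-1.8333)·(-1)) / 5 = -6/5 = -1.2
  s[Y,Y] = ((-0.8333)·(-0.8333) + (-1.8333)·(-1.8333) + (-0.8333)·(-0.8333) + (0.1667)·(0.1667) + (1.1667)·(1.1667) + (2.1667)·(2.1667)) / 5 = 10.8333/5 = 2.1667
  s[Y,Z] = ((-0.8333)·(3) + (-1.8333)·(4) + (-0.8333)·(-1) + (0.1667)·(-2) + (1.1667)·(-3) + (2.1667)·(-1)) / 5 = -15/5 = -3
  s[Z,Z] = ((3)·(3) + (4)·(4) + (-1)·(-1) + (-2)·(-2) + (-3)·(-3) + (-1)·(-1)) / 5 = 40/5 = 8
  Sample standard deviations s_i = √(s[i,i]):
  s(X) = √(6.9667) = 2.6394
  s(Y) = √(2.1667) = 1.472
  s(Z) = √(8) = 2.8284

Step 3 — r_{ij} = s_{ij} / (s_i · s_j):
  r[X,X] = 1 (diagonal).
  r[X,Y] = -1.2333 / (2.6394 · 1.472) = -1.2333 / 3.8852 = -0.3174
  r[X,Z] = -1.2 / (2.6394 · 2.8284) = -1.2 / 7.4655 = -0.1607
  r[Y,Y] = 1 (diagonal).
  r[Y,Z] = -3 / (1.472 · 2.8284) = -3 / 4.1633 = -0.7206
  r[Z,Z] = 1 (diagonal).

R is symmetric with unit diagonal. Assembling:

R = [[1, -0.3174, -0.1607],
 [-0.3174, 1, -0.7206],
 [-0.1607, -0.7206, 1]]


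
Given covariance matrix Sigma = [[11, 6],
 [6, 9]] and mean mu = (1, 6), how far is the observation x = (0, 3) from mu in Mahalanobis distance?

Step 1 — centre the observation: (x - mu) = (-1, -3).

Step 2 — invert Sigma. det(Sigma) = 11·9 - (6)² = 63.
  Sigma^{-1} = (1/det) · [[d, -b], [-b, a]] = [[0.1429, -0.0952],
 [-0.0952, 0.1746]].

Step 3 — form the quadratic (x - mu)^T · Sigma^{-1} · (x - mu):
  Sigma^{-1} · (x - mu) = (0.1429, -0.4286).
  (x - mu)^T · [Sigma^{-1} · (x - mu)] = (-1)·(0.1429) + (-3)·(-0.4286) = 1.1429.

Step 4 — take square root: d = √(1.1429) ≈ 1.069.

d(x, mu) = √(1.1429) ≈ 1.069


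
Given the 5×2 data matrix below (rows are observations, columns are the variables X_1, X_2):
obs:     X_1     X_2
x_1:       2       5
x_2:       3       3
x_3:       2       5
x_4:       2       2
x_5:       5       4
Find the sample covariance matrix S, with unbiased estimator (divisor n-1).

Step 1 — column means:
  mean(X_1) = (2 + 3 + 2 + 2 + 5) / 5 = 14/5 = 2.8
  mean(X_2) = (5 + 3 + 5 + 2 + 4) / 5 = 19/5 = 3.8

Step 2 — sample covariance S[i,j] = (1/(n-1)) · Σ_k (x_{k,i} - mean_i) · (x_{k,j} - mean_j), with n-1 = 4.
  S[X_1,X_1] = ((-0.8)·(-0.8) + (0.2)·(0.2) + (-0.8)·(-0.8) + (-0.8)·(-0.8) + (2.2)·(2.2)) / 4 = 6.8/4 = 1.7
  S[X_1,X_2] = ((-0.8)·(1.2) + (0.2)·(-0.8) + (-0.8)·(1.2) + (-0.8)·(-1.8) + (2.2)·(0.2)) / 4 = -0.2/4 = -0.05
  S[X_2,X_2] = ((1.2)·(1.2) + (-0.8)·(-0.8) + (1.2)·(1.2) + (-1.8)·(-1.8) + (0.2)·(0.2)) / 4 = 6.8/4 = 1.7

S is symmetric (S[j,i] = S[i,j]). Assembling:

S = [[1.7, -0.05],
 [-0.05, 1.7]]


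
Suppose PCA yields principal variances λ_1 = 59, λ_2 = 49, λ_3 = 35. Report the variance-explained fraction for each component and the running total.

Step 1 — total variance = trace(Sigma) = Σ λ_i = 59 + 49 + 35 = 143.

Step 2 — fraction explained by component i = λ_i / Σ λ:
  PC1: 59/143 = 0.4126
  PC2: 49/143 = 0.3427
  PC3: 35/143 = 0.2448

Step 3 — cumulative fraction after k components = (λ_1 + ... + λ_k) / Σ λ:
  k = 1: 59/143 = 0.4126
  k = 2: (59 + 49)/143 = 108/143 = 0.7552
  k = 3: (59 + 49 + 35)/143 = 143/143 = 1

Summary (fraction, with percent):

explained: PC1 0.4126 (41.26%), PC2 0.3427 (34.27%), PC3 0.2448 (24.48%);  cumulative: 0.4126, 0.7552, 1


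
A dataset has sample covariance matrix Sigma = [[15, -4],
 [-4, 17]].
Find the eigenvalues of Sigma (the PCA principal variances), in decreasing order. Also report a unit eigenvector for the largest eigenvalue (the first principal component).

Step 1 — characteristic polynomial of 2×2 Sigma:
  det(Sigma - λI) = λ² - trace · λ + det = 0.
  trace = 15 + 17 = 32, det = 15·17 - (-4)² = 239.
Step 2 — discriminant:
  Δ = trace² - 4·det = 1024 - 956 = 68.
Step 3 — eigenvalues:
  λ = (trace ± √Δ)/2 = (32 ± 8.2462)/2,
  λ_1 = 20.1231,  λ_2 = 11.8769.

Step 4 — unit eigenvector for λ_1: solve (Sigma - λ_1 I)v = 0. First row:
  (15 - 20.1231)·v_x + (-4)·v_y = 0, i.e. (-5.1231)·v_x + (-4)·v_y = 0,
  so v ∝ (b, λ_1 - a) = (-4, 5.1231); multiply by -1 so the first entry is positive: u = (4, -5.1231).
  ||u|| = √((4)² + (-5.1231)²) = √(42.2462) ≈ 6.4997,
  v_1 = u/||u|| ≈ (0.6154, -0.7882) (||v_1|| = 1).

λ_1 = 20.1231,  λ_2 = 11.8769;  v_1 ≈ (0.6154, -0.7882)


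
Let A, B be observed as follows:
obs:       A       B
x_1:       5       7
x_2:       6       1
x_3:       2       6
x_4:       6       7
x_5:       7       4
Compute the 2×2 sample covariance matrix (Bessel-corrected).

Step 1 — column means:
  mean(A) = (5 + 6 + 2 + 6 + 7) / 5 = 26/5 = 5.2
  mean(B) = (7 + 1 + 6 + 7 + 4) / 5 = 25/5 = 5

Step 2 — sample covariance S[i,j] = (1/(n-1)) · Σ_k (x_{k,i} - mean_i) · (x_{k,j} - mean_j), with n-1 = 4.
  S[A,A] = ((-0.2)·(-0.2) + (0.8)·(0.8) + (-3.2)·(-3.2) + (0.8)·(0.8) + (1.8)·(1.8)) / 4 = 14.8/4 = 3.7
  S[A,B] = ((-0.2)·(2) + (0.8)·(-4) + (-3.2)·(1) + (0.8)·(2) + (1.8)·(-1)) / 4 = -7/4 = -1.75
  S[B,B] = ((2)·(2) + (-4)·(-4) + (1)·(1) + (2)·(2) + (-1)·(-1)) / 4 = 26/4 = 6.5

S is symmetric (S[j,i] = S[i,j]). Assembling:

S = [[3.7, -1.75],
 [-1.75, 6.5]]


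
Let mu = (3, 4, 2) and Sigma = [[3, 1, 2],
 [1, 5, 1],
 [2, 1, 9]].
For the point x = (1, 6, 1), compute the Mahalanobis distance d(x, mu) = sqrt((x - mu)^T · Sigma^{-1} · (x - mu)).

Step 1 — centre the observation: (x - mu) = (-2, 2, -1).

Step 2 — invert Sigma (cofactor / det for 3×3, or solve directly):
  Sigma^{-1} = [[0.4112, -0.0654, -0.0841],
 [-0.0654, 0.215, -0.0093],
 [-0.0841, -0.0093, 0.1308]].

Step 3 — form the quadratic (x - mu)^T · Sigma^{-1} · (x - mu):
  Sigma^{-1} · (x - mu) = (-0.8692, 0.5701, 0.0187).
  (x - mu)^T · [Sigma^{-1} · (x - mu)] = (-2)·(-0.8692) + (2)·(0.5701) + (-1)·(0.0187) = 2.8598.

Step 4 — take square root: d = √(2.8598) ≈ 1.6911.

d(x, mu) = √(2.8598) ≈ 1.6911


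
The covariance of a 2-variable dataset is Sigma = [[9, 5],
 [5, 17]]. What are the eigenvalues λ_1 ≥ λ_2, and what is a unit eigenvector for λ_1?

Step 1 — characteristic polynomial of 2×2 Sigma:
  det(Sigma - λI) = λ² - trace · λ + det = 0.
  trace = 9 + 17 = 26, det = 9·17 - (5)² = 128.
Step 2 — discriminant:
  Δ = trace² - 4·det = 676 - 512 = 164.
Step 3 — eigenvalues:
  λ = (trace ± √Δ)/2 = (26 ± 12.8062)/2,
  λ_1 = 19.4031,  λ_2 = 6.5969.

Step 4 — unit eigenvector for λ_1: solve (Sigma - λ_1 I)v = 0. First row:
  (9 - 19.4031)·v_x + (5)·v_y = 0, i.e. (-10.4031)·v_x + (5)·v_y = 0,
  so v ∝ (b, λ_1 - a) = (5, 10.4031) = u.
  ||u|| = √((5)² + (10.4031)²) = √(133.225) ≈ 11.5423,
  v_1 = u/||u|| ≈ (0.4332, 0.9013) (||v_1|| = 1).

λ_1 = 19.4031,  λ_2 = 6.5969;  v_1 ≈ (0.4332, 0.9013)


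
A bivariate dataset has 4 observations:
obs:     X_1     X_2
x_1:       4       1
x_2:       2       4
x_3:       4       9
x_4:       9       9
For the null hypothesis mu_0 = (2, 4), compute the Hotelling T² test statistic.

Step 1 — sample mean vector:
  mean(X_1) = (4 + 2 + 4 + 9) / 4 = 19/4 = 4.75
  mean(X_2) = (1 + 4 + 9 + 9) / 4 = 23/4 = 5.75
  x̄ = (4.75, 5.75),  deviation x̄ - mu_0 = (4.75, 5.75) - (2, 4) = (2.75, 1.75).

Step 2 — sample covariance matrix, S[i,j] = (1/(n-1)) · Σ_k (x_{k,i} - mean_i) · (x_{k,j} - mean_j), divisor n-1 = 3:
  S[X_1,X_1] = ((-0.75)·(-0.75) + (-2.75)·(-2.75) + (-0.75)·(-0.75) + (4.25)·(4.25)) / 3 = 26.75/3 = 8.9167
  S[X_1,X_2] = ((-0.75)·(-4.75) + (-2.75)·(-1.75) + (-0.75)·(3.25) + (4.25)·(3.25)) / 3 = 19.75/3 = 6.5833
  S[X_2,X_2] = ((-4.75)·(-4.75) + (-1.75)·(-1.75) + (3.25)·(3.25) + (3.25)·(3.25)) / 3 = 46.75/3 = 15.5833
  S = [[8.9167, 6.5833],
 [6.5833, 15.5833]].

Step 3 — invert S. det(S) = 8.9167·15.5833 - (6.5833)² = 95.6111.
  S^{-1} = (1/det) · [[d, -b], [-b, a]] = [[0.163, -0.0689],
 [-0.0689, 0.0933]].

Step 4 — quadratic form (x̄ - mu_0)^T · S^{-1} · (x̄ - mu_0):
  S^{-1} · (x̄ - mu_0) = (0.3277, -0.0261),
  (x̄ - mu_0)^T · [...] = (2.75)·(0.3277) + (1.75)·(-0.0261) = 0.8555.

Step 5 — scale by n: T² = 4 · 0.8555 = 3.4218.

T² ≈ 3.4218


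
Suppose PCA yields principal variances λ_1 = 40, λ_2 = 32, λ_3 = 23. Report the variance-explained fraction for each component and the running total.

Step 1 — total variance = trace(Sigma) = Σ λ_i = 40 + 32 + 23 = 95.

Step 2 — fraction explained by component i = λ_i / Σ λ:
  PC1: 40/95 = 0.4211
  PC2: 32/95 = 0.3368
  PC3: 23/95 = 0.2421

Step 3 — cumulative fraction after k components = (λ_1 + ... + λ_k) / Σ λ:
  k = 1: 40/95 = 0.4211
  k = 2: (40 + 32)/95 = 72/95 = 0.7579
  k = 3: (40 + 32 + 23)/95 = 95/95 = 1

Summary (fraction, with percent):

explained: PC1 0.4211 (42.11%), PC2 0.3368 (33.68%), PC3 0.2421 (24.21%);  cumulative: 0.4211, 0.7579, 1


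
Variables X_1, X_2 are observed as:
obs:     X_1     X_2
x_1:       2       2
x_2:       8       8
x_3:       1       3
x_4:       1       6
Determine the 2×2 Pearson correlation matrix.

Step 1 — column means:
  mean(X_1) = (2 + 8 + 1 + 1) / 4 = 12/4 = 3
  mean(X_2) = (2 + 8 + 3 + 6) / 4 = 19/4 = 4.75

Step 2 — sample variances and covariances s[i,j] = (1/(n-1)) · Σ_k (x_{k,i} - mean_i) · (x_{k,j} - mean_j), with n-1 = 3:
  s[X_1,X_1] = ((-1)·(-1) + (5)·(5) + (-2)·(-2) + (-2)·(-2)) / 3 = 34/3 = 11.3333
  s[X_1,X_2] = ((-1)·(-2.75) + (5)·(3.25) + (-2)·(-1.75) + (-2)·(1.25)) / 3 = 20/3 = 6.6667
  s[X_2,X_2] = ((-2.75)·(-2.75) + (3.25)·(3.25) + (-1.75)·(-1.75) + (1.25)·(1.25)) / 3 = 22.75/3 = 7.5833
  Sample standard deviations s_i = √(s[i,i]):
  s(X_1) = √(11.3333) = 3.3665
  s(X_2) = √(7.5833) = 2.7538

Step 3 — r_{ij} = s_{ij} / (s_i · s_j):
  r[X_1,X_1] = 1 (diagonal).
  r[X_1,X_2] = 6.6667 / (3.3665 · 2.7538) = 6.6667 / 9.2706 = 0.7191
  r[X_2,X_2] = 1 (diagonal).

R is symmetric with unit diagonal. Assembling:

R = [[1, 0.7191],
 [0.7191, 1]]


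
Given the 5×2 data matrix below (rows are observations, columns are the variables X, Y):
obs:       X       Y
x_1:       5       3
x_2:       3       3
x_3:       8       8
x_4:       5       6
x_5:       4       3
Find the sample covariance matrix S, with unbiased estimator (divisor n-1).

Step 1 — column means:
  mean(X) = (5 + 3 + 8 + 5 + 4) / 5 = 25/5 = 5
  mean(Y) = (3 + 3 + 8 + 6 + 3) / 5 = 23/5 = 4.6

Step 2 — sample covariance S[i,j] = (1/(n-1)) · Σ_k (x_{k,i} - mean_i) · (x_{k,j} - mean_j), with n-1 = 4.
  S[X,X] = ((0)·(0) + (-2)·(-2) + (3)·(3) + (0)·(0) + (-1)·(-1)) / 4 = 14/4 = 3.5
  S[X,Y] = ((0)·(-1.6) + (-2)·(-1.6) + (3)·(3.4) + (0)·(1.4) + (-1)·(-1.6)) / 4 = 15/4 = 3.75
  S[Y,Y] = ((-1.6)·(-1.6) + (-1.6)·(-1.6) + (3.4)·(3.4) + (1.4)·(1.4) + (-1.6)·(-1.6)) / 4 = 21.2/4 = 5.3

S is symmetric (S[j,i] = S[i,j]). Assembling:

S = [[3.5, 3.75],
 [3.75, 5.3]]


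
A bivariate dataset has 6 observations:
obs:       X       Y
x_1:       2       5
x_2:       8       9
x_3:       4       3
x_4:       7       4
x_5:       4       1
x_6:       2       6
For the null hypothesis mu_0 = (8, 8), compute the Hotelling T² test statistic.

Step 1 — sample mean vector:
  mean(X) = (2 + 8 + 4 + 7 + 4 + 2) / 6 = 27/6 = 4.5
  mean(Y) = (5 + 9 + 3 + 4 + 1 + 6) / 6 = 28/6 = 4.6667
  x̄ = (4.5, 4.6667),  deviation x̄ - mu_0 = (4.5, 4.6667) - (8, 8) = (-3.5, -3.3333).

Step 2 — sample covariance matrix, S[i,j] = (1/(n-1)) · Σ_k (x_{k,i} - mean_i) · (x_{k,j} - mean_j), divisor n-1 = 5:
  S[X,X] = ((-2.5)·(-2.5) + (3.5)·(3.5) + (-0.5)·(-0.5) + (2.5)·(2.5) + (-0.5)·(-0.5) + (-2.5)·(-2.5)) / 5 = 31.5/5 = 6.3
  S[X,Y] = ((-2.5)·(0.3333) + (3.5)·(4.3333) + (-0.5)·(-1.6667) + (2.5)·(-0.6667) + (-0.5)·(-3.6667) + (-2.5)·(1.3333)) / 5 = 12/5 = 2.4
  S[Y,Y] = ((0.3333)·(0.3333) + (4.3333)·(4.3333) + (-1.6667)·(-1.6667) + (-0.6667)·(-0.6667) + (-3.6667)·(-3.6667) + (1.3333)·(1.3333)) / 5 = 37.3333/5 = 7.4667
  S = [[6.3, 2.4],
 [2.4, 7.4667]].

Step 3 — invert S. det(S) = 6.3·7.4667 - (2.4)² = 41.28.
  S^{-1} = (1/det) · [[d, -b], [-b, a]] = [[0.1809, -0.0581],
 [-0.0581, 0.1526]].

Step 4 — quadratic form (x̄ - mu_0)^T · S^{-1} · (x̄ - mu_0):
  S^{-1} · (x̄ - mu_0) = (-0.4393, -0.3052),
  (x̄ - mu_0)^T · [...] = (-3.5)·(-0.4393) + (-3.3333)·(-0.3052) = 2.5549.

Step 5 — scale by n: T² = 6 · 2.5549 = 15.3295.

T² ≈ 15.3295


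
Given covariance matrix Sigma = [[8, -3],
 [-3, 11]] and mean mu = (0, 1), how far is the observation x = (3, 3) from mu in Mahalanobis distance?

Step 1 — centre the observation: (x - mu) = (3, 2).

Step 2 — invert Sigma. det(Sigma) = 8·11 - (-3)² = 79.
  Sigma^{-1} = (1/det) · [[d, -b], [-b, a]] = [[0.1392, 0.038],
 [0.038, 0.1013]].

Step 3 — form the quadratic (x - mu)^T · Sigma^{-1} · (x - mu):
  Sigma^{-1} · (x - mu) = (0.4937, 0.3165).
  (x - mu)^T · [Sigma^{-1} · (x - mu)] = (3)·(0.4937) + (2)·(0.3165) = 2.1139.

Step 4 — take square root: d = √(2.1139) ≈ 1.4539.

d(x, mu) = √(2.1139) ≈ 1.4539


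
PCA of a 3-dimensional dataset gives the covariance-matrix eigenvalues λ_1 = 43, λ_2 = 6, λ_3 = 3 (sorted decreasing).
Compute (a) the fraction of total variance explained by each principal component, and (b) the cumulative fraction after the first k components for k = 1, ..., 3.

Step 1 — total variance = trace(Sigma) = Σ λ_i = 43 + 6 + 3 = 52.

Step 2 — fraction explained by component i = λ_i / Σ λ:
  PC1: 43/52 = 0.8269
  PC2: 6/52 = 0.1154
  PC3: 3/52 = 0.0577

Step 3 — cumulative fraction after k components = (λ_1 + ... + λ_k) / Σ λ:
  k = 1: 43/52 = 0.8269
  k = 2: (43 + 6)/52 = 49/52 = 0.9423
  k = 3: (43 + 6 + 3)/52 = 52/52 = 1

Summary (fraction, with percent):

explained: PC1 0.8269 (82.69%), PC2 0.1154 (11.54%), PC3 0.0577 (5.77%);  cumulative: 0.8269, 0.9423, 1


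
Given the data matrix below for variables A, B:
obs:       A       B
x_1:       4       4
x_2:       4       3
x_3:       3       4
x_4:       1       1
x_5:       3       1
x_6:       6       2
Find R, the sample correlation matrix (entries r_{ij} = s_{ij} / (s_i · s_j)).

Step 1 — column means:
  mean(A) = (4 + 4 + 3 + 1 + 3 + 6) / 6 = 21/6 = 3.5
  mean(B) = (4 + 3 + 4 + 1 + 1 + 2) / 6 = 15/6 = 2.5

Step 2 — sample variances and covariances s[i,j] = (1/(n-1)) · Σ_k (x_{k,i} - mean_i) · (x_{k,j} - mean_j), with n-1 = 5:
  s[A,A] = ((0.5)·(0.5) + (0.5)·(0.5) + (-0.5)·(-0.5) + (-2.5)·(-2.5) + (-0.5)·(-0.5) + (2.5)·(2.5)) / 5 = 13.5/5 = 2.7
  s[A,B] = ((0.5)·(1.5) + (0.5)·(0.5) + (-0.5)·(1.5) + (-2.5)·(-1.5) + (-0.5)·(-1.5) + (2.5)·(-0.5)) / 5 = 3.5/5 = 0.7
  s[B,B] = ((1.5)·(1.5) + (0.5)·(0.5) + (1.5)·(1.5) + (-1.5)·(-1.5) + (-1.5)·(-1.5) + (-0.5)·(-0.5)) / 5 = 9.5/5 = 1.9
  Sample standard deviations s_i = √(s[i,i]):
  s(A) = √(2.7) = 1.6432
  s(B) = √(1.9) = 1.3784

Step 3 — r_{ij} = s_{ij} / (s_i · s_j):
  r[A,A] = 1 (diagonal).
  r[A,B] = 0.7 / (1.6432 · 1.3784) = 0.7 / 2.265 = 0.3091
  r[B,B] = 1 (diagonal).

R is symmetric with unit diagonal. Assembling:

R = [[1, 0.3091],
 [0.3091, 1]]


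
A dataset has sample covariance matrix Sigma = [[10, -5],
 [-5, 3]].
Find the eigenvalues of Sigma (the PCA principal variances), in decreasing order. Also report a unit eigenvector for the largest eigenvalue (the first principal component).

Step 1 — characteristic polynomial of 2×2 Sigma:
  det(Sigma - λI) = λ² - trace · λ + det = 0.
  trace = 10 + 3 = 13, det = 10·3 - (-5)² = 5.
Step 2 — discriminant:
  Δ = trace² - 4·det = 169 - 20 = 149.
Step 3 — eigenvalues:
  λ = (trace ± √Δ)/2 = (13 ± 12.2066)/2,
  λ_1 = 12.6033,  λ_2 = 0.3967.

Step 4 — unit eigenvector for λ_1: solve (Sigma - λ_1 I)v = 0. First row:
  (10 - 12.6033)·v_x + (-5)·v_y = 0, i.e. (-2.6033)·v_x + (-5)·v_y = 0,
  so v ∝ (b, λ_1 - a) = (-5, 2.6033); multiply by -1 so the first entry is positive: u = (5, -2.6033).
  ||u|| = √((5)² + (-2.6033)²) = √(31.7771) ≈ 5.6371,
  v_1 = u/||u|| ≈ (0.887, -0.4618) (||v_1|| = 1).

λ_1 = 12.6033,  λ_2 = 0.3967;  v_1 ≈ (0.887, -0.4618)


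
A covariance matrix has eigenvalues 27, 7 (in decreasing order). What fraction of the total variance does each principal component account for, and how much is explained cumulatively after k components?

Step 1 — total variance = trace(Sigma) = Σ λ_i = 27 + 7 = 34.

Step 2 — fraction explained by component i = λ_i / Σ λ:
  PC1: 27/34 = 0.7941
  PC2: 7/34 = 0.2059

Step 3 — cumulative fraction after k components = (λ_1 + ... + λ_k) / Σ λ:
  k = 1: 27/34 = 0.7941
  k = 2: (27 + 7)/34 = 34/34 = 1

Summary (fraction, with percent):

explained: PC1 0.7941 (79.41%), PC2 0.2059 (20.59%);  cumulative: 0.7941, 1


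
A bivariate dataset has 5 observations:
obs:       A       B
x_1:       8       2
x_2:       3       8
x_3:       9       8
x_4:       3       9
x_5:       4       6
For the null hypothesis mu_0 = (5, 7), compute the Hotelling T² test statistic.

Step 1 — sample mean vector:
  mean(A) = (8 + 3 + 9 + 3 + 4) / 5 = 27/5 = 5.4
  mean(B) = (2 + 8 + 8 + 9 + 6) / 5 = 33/5 = 6.6
  x̄ = (5.4, 6.6),  deviation x̄ - mu_0 = (5.4, 6.6) - (5, 7) = (0.4, -0.4).

Step 2 — sample covariance matrix, S[i,j] = (1/(n-1)) · Σ_k (x_{k,i} - mean_i) · (x_{k,j} - mean_j), divisor n-1 = 4:
  S[A,A] = ((2.6)·(2.6) + (-2.4)·(-2.4) + (3.6)·(3.6) + (-2.4)·(-2.4) + (-1.4)·(-1.4)) / 4 = 33.2/4 = 8.3
  S[A,B] = ((2.6)·(-4.6) + (-2.4)·(1.4) + (3.6)·(1.4) + (-2.4)·(2.4) + (-1.4)·(-0.6)) / 4 = -15.2/4 = -3.8
  S[B,B] = ((-4.6)·(-4.6) + (1.4)·(1.4) + (1.4)·(1.4) + (2.4)·(2.4) + (-0.6)·(-0.6)) / 4 = 31.2/4 = 7.8
  S = [[8.3, -3.8],
 [-3.8, 7.8]].

Step 3 — invert S. det(S) = 8.3·7.8 - (-3.8)² = 50.3.
  S^{-1} = (1/det) · [[d, -b], [-b, a]] = [[0.1551, 0.0755],
 [0.0755, 0.165]].

Step 4 — quadratic form (x̄ - mu_0)^T · S^{-1} · (x̄ - mu_0):
  S^{-1} · (x̄ - mu_0) = (0.0318, -0.0358),
  (x̄ - mu_0)^T · [...] = (0.4)·(0.0318) + (-0.4)·(-0.0358) = 0.027.

Step 5 — scale by n: T² = 5 · 0.027 = 0.1352.

T² ≈ 0.1352


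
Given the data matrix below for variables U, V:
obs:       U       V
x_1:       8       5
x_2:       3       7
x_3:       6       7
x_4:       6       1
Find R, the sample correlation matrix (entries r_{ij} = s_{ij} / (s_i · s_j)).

Step 1 — column means:
  mean(U) = (8 + 3 + 6 + 6) / 4 = 23/4 = 5.75
  mean(V) = (5 + 7 + 7 + 1) / 4 = 20/4 = 5

Step 2 — sample variances and covariances s[i,j] = (1/(n-1)) · Σ_k (x_{k,i} - mean_i) · (x_{k,j} - mean_j), with n-1 = 3:
  s[U,U] = ((2.25)·(2.25) + (-2.75)·(-2.75) + (0.25)·(0.25) + (0.25)·(0.25)) / 3 = 12.75/3 = 4.25
  s[U,V] = ((2.25)·(0) + (-2.75)·(2) + (0.25)·(2) + (0.25)·(-4)) / 3 = -6/3 = -2
  s[V,V] = ((0)·(0) + (2)·(2) + (2)·(2) + (-4)·(-4)) / 3 = 24/3 = 8
  Sample standard deviations s_i = √(s[i,i]):
  s(U) = √(4.25) = 2.0616
  s(V) = √(8) = 2.8284

Step 3 — r_{ij} = s_{ij} / (s_i · s_j):
  r[U,U] = 1 (diagonal).
  r[U,V] = -2 / (2.0616 · 2.8284) = -2 / 5.831 = -0.343
  r[V,V] = 1 (diagonal).

R is symmetric with unit diagonal. Assembling:

R = [[1, -0.343],
 [-0.343, 1]]


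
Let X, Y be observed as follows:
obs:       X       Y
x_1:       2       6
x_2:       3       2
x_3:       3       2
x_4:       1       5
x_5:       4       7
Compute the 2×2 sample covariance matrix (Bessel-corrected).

Step 1 — column means:
  mean(X) = (2 + 3 + 3 + 1 + 4) / 5 = 13/5 = 2.6
  mean(Y) = (6 + 2 + 2 + 5 + 7) / 5 = 22/5 = 4.4

Step 2 — sample covariance S[i,j] = (1/(n-1)) · Σ_k (x_{k,i} - mean_i) · (x_{k,j} - mean_j), with n-1 = 4.
  S[X,X] = ((-0.6)·(-0.6) + (0.4)·(0.4) + (0.4)·(0.4) + (-1.6)·(-1.6) + (1.4)·(1.4)) / 4 = 5.2/4 = 1.3
  S[X,Y] = ((-0.6)·(1.6) + (0.4)·(-2.4) + (0.4)·(-2.4) + (-1.6)·(0.6) + (1.4)·(2.6)) / 4 = -0.2/4 = -0.05
  S[Y,Y] = ((1.6)·(1.6) + (-2.4)·(-2.4) + (-2.4)·(-2.4) + (0.6)·(0.6) + (2.6)·(2.6)) / 4 = 21.2/4 = 5.3

S is symmetric (S[j,i] = S[i,j]). Assembling:

S = [[1.3, -0.05],
 [-0.05, 5.3]]


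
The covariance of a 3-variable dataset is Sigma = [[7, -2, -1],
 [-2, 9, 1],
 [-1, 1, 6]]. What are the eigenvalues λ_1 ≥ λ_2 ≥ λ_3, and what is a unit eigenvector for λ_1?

Step 1 — characteristic polynomial p(λ) = det(λI - Sigma) = λ³ - tr·λ² + c_1·λ - det, where tr = trace, c_1 = sum of the principal 2×2 minors, det = det(Sigma):
  tr = 7 + 9 + 6 = 22,
  c_1 = (7·9 - (-2)²) + (7·6 - (-1)²) + (9·6 - (1)²) = 59 + 41 + 53 = 153,
  det = 7·(9·6 - (1)²) - (-2)·((-2)·6 - (1)·(-1)) + (-1)·((-2)·(1) - 9·(-1)) = 7·(53) - (-2)·(-11) + (-1)·(7) = 342.
  So p(λ) = λ³ - 22λ² + 153λ - 342.
Step 2 — look for an integer root (rational root theorem: any rational root is an integer divisor of 342). Testing λ = 6:
  p(6) = 216 - 792 + 918 - 342 = 0  ✓
  Dividing out (λ - 6): p(λ) = (λ - 6)(λ² - 16λ + 57).
Step 3 — remaining eigenvalues from the quadratic λ² - 16λ + 57 = 0:
  Δ = 16² - 4·57 = 256 - 228 = 28,  λ = (16 ± √28)/2 = (16 ± 5.2915)/2 ≈ 10.6458 or 5.3542.
  Sorted: λ_1 = 10.6458,  λ_2 = 6,  λ_3 = 5.3542  (check: sum = 22 = tr ✓).

Step 4 — unit eigenvector for λ_1 ≈ 10.6458: v spans the null space of (Sigma - λ_1 I), whose rows are
  r_1 = (-3.6458, -2, -1),  r_2 = (-2, -1.6458, 1),  r_3 = (-1, 1, -4.6458).
  v is orthogonal to every row, so take v ∝ r_1 × r_2 = ((-2)·(1) - (-1)·(-1.6458), (-1)·(-2) - (-3.6458)·(1), (-3.6458)·(-1.6458) - (-2)·(-2)) ≈ (-3.6458, 5.6458, 2).
  Rescale (multiply by -1 so the first nonzero entry is positive): u = (3.6458, -5.6458, -2).
  ||u|| = √((3.6458)² + (-5.6458)² + (-2)²) = √(49.166) ≈ 7.0118,  v_1 = u/||u|| ≈ (0.5199, -0.8052, -0.2852) (||v_1|| = 1).

λ_1 = 10.6458,  λ_2 = 6,  λ_3 = 5.3542;  v_1 ≈ (0.5199, -0.8052, -0.2852)


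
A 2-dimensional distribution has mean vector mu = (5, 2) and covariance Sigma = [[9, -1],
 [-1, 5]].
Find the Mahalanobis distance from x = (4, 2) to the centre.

Step 1 — centre the observation: (x - mu) = (-1, 0).

Step 2 — invert Sigma. det(Sigma) = 9·5 - (-1)² = 44.
  Sigma^{-1} = (1/det) · [[d, -b], [-b, a]] = [[0.1136, 0.0227],
 [0.0227, 0.2045]].

Step 3 — form the quadratic (x - mu)^T · Sigma^{-1} · (x - mu):
  Sigma^{-1} · (x - mu) = (-0.1136, -0.0227).
  (x - mu)^T · [Sigma^{-1} · (x - mu)] = (-1)·(-0.1136) + (0)·(-0.0227) = 0.1136.

Step 4 — take square root: d = √(0.1136) ≈ 0.3371.

d(x, mu) = √(0.1136) ≈ 0.3371


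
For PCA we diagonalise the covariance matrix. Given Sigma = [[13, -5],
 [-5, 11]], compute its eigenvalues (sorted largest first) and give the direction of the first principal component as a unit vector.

Step 1 — characteristic polynomial of 2×2 Sigma:
  det(Sigma - λI) = λ² - trace · λ + det = 0.
  trace = 13 + 11 = 24, det = 13·11 - (-5)² = 118.
Step 2 — discriminant:
  Δ = trace² - 4·det = 576 - 472 = 104.
Step 3 — eigenvalues:
  λ = (trace ± √Δ)/2 = (24 ± 10.198)/2,
  λ_1 = 17.099,  λ_2 = 6.901.

Step 4 — unit eigenvector for λ_1: solve (Sigma - λ_1 I)v = 0. First row:
  (13 - 17.099)·v_x + (-5)·v_y = 0, i.e. (-4.099)·v_x + (-5)·v_y = 0,
  so v ∝ (b, λ_1 - a) = (-5, 4.099); multiply by -1 so the first entry is positive: u = (5, -4.099).
  ||u|| = √((5)² + (-4.099)²) = √(41.802) ≈ 6.4654,
  v_1 = u/||u|| ≈ (0.7733, -0.634) (||v_1|| = 1).

λ_1 = 17.099,  λ_2 = 6.901;  v_1 ≈ (0.7733, -0.634)


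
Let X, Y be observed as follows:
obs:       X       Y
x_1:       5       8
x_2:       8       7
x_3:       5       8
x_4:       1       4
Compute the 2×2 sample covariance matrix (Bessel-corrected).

Step 1 — column means:
  mean(X) = (5 + 8 + 5 + 1) / 4 = 19/4 = 4.75
  mean(Y) = (8 + 7 + 8 + 4) / 4 = 27/4 = 6.75

Step 2 — sample covariance S[i,j] = (1/(n-1)) · Σ_k (x_{k,i} - mean_i) · (x_{k,j} - mean_j), with n-1 = 3.
  S[X,X] = ((0.25)·(0.25) + (3.25)·(3.25) + (0.25)·(0.25) + (-3.75)·(-3.75)) / 3 = 24.75/3 = 8.25
  S[X,Y] = ((0.25)·(1.25) + (3.25)·(0.25) + (0.25)·(1.25) + (-3.75)·(-2.75)) / 3 = 11.75/3 = 3.9167
  S[Y,Y] = ((1.25)·(1.25) + (0.25)·(0.25) + (1.25)·(1.25) + (-2.75)·(-2.75)) / 3 = 10.75/3 = 3.5833

S is symmetric (S[j,i] = S[i,j]). Assembling:

S = [[8.25, 3.9167],
 [3.9167, 3.5833]]


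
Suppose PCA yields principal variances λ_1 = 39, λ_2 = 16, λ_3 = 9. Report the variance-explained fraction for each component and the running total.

Step 1 — total variance = trace(Sigma) = Σ λ_i = 39 + 16 + 9 = 64.

Step 2 — fraction explained by component i = λ_i / Σ λ:
  PC1: 39/64 = 0.6094
  PC2: 16/64 = 0.25
  PC3: 9/64 = 0.1406

Step 3 — cumulative fraction after k components = (λ_1 + ... + λ_k) / Σ λ:
  k = 1: 39/64 = 0.6094
  k = 2: (39 + 16)/64 = 55/64 = 0.8594
  k = 3: (39 + 16 + 9)/64 = 64/64 = 1

Summary (fraction, with percent):

explained: PC1 0.6094 (60.94%), PC2 0.25 (25%), PC3 0.1406 (14.06%);  cumulative: 0.6094, 0.8594, 1


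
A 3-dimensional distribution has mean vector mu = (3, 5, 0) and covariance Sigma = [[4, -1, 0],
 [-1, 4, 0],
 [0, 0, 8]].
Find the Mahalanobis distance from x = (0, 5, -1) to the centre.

Step 1 — centre the observation: (x - mu) = (-3, 0, -1).

Step 2 — invert Sigma (cofactor / det for 3×3, or solve directly):
  Sigma^{-1} = [[0.2667, 0.0667, 0],
 [0.0667, 0.2667, 0],
 [0, 0, 0.125]].

Step 3 — form the quadratic (x - mu)^T · Sigma^{-1} · (x - mu):
  Sigma^{-1} · (x - mu) = (-0.8, -0.2, -0.125).
  (x - mu)^T · [Sigma^{-1} · (x - mu)] = (-3)·(-0.8) + (0)·(-0.2) + (-1)·(-0.125) = 2.525.

Step 4 — take square root: d = √(2.525) ≈ 1.589.

d(x, mu) = √(2.525) ≈ 1.589


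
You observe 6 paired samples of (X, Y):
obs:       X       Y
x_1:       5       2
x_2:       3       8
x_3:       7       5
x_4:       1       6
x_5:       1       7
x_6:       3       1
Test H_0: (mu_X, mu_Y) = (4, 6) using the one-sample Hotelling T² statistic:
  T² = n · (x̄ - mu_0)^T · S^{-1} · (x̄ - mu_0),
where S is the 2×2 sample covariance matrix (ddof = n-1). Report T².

Step 1 — sample mean vector:
  mean(X) = (5 + 3 + 7 + 1 + 1 + 3) / 6 = 20/6 = 3.3333
  mean(Y) = (2 + 8 + 5 + 6 + 7 + 1) / 6 = 29/6 = 4.8333
  x̄ = (3.3333, 4.8333),  deviation x̄ - mu_0 = (3.3333, 4.8333) - (4, 6) = (-0.6667, -1.1667).

Step 2 — sample covariance matrix, S[i,j] = (1/(n-1)) · Σ_k (x_{k,i} - mean_i) · (x_{k,j} - mean_j), divisor n-1 = 5:
  S[X,X] = ((1.6667)·(1.6667) + (-0.3333)·(-0.3333) + (3.6667)·(3.6667) + (-2.3333)·(-2.3333) + (-2.3333)·(-2.3333) + (-0.3333)·(-0.3333)) / 5 = 27.3333/5 = 5.4667
  S[X,Y] = ((1.6667)·(-2.8333) + (-0.3333)·(3.1667) + (3.6667)·(0.1667) + (-2.3333)·(1.1667) + (-2.3333)·(2.1667) + (-0.3333)·(-3.8333)) / 5 = -11.6667/5 = -2.3333
  S[Y,Y] = ((-2.8333)·(-2.8333) + (3.1667)·(3.1667) + (0.1667)·(0.1667) + (1.1667)·(1.1667) + (2.1667)·(2.1667) + (-3.8333)·(-3.8333)) / 5 = 38.8333/5 = 7.7667
  S = [[5.4667, -2.3333],
 [-2.3333, 7.7667]].

Step 3 — invert S. det(S) = 5.4667·7.7667 - (-2.3333)² = 37.0133.
  S^{-1} = (1/det) · [[d, -b], [-b, a]] = [[0.2098, 0.063],
 [0.063, 0.1477]].

Step 4 — quadratic form (x̄ - mu_0)^T · S^{-1} · (x̄ - mu_0):
  S^{-1} · (x̄ - mu_0) = (-0.2134, -0.2143),
  (x̄ - mu_0)^T · [...] = (-0.6667)·(-0.2134) + (-1.1667)·(-0.2143) = 0.3924.

Step 5 — scale by n: T² = 6 · 0.3924 = 2.3541.

T² ≈ 2.3541


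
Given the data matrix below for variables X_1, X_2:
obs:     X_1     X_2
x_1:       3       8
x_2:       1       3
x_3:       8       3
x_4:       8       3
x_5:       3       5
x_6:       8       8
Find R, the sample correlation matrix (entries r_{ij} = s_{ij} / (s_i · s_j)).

Step 1 — column means:
  mean(X_1) = (3 + 1 + 8 + 8 + 3 + 8) / 6 = 31/6 = 5.1667
  mean(X_2) = (8 + 3 + 3 + 3 + 5 + 8) / 6 = 30/6 = 5

Step 2 — sample variances and covariances s[i,j] = (1/(n-1)) · Σ_k (x_{k,i} - mean_i) · (x_{k,j} - mean_j), with n-1 = 5:
  s[X_1,X_1] = ((-2.1667)·(-2.1667) + (-4.1667)·(-4.1667) + (2.8333)·(2.8333) + (2.8333)·(2.8333) + (-2.1667)·(-2.1667) + (2.8333)·(2.8333)) / 5 = 50.8333/5 = 10.1667
  s[X_1,X_2] = ((-2.1667)·(3) + (-4.1667)·(-2) + (2.8333)·(-2) + (2.8333)·(-2) + (-2.1667)·(0) + (2.8333)·(3)) / 5 = -1/5 = -0.2
  s[X_2,X_2] = ((3)·(3) + (-2)·(-2) + (-2)·(-2) + (-2)·(-2) + (0)·(0) + (3)·(3)) / 5 = 30/5 = 6
  Sample standard deviations s_i = √(s[i,i]):
  s(X_1) = √(10.1667) = 3.1885
  s(X_2) = √(6) = 2.4495

Step 3 — r_{ij} = s_{ij} / (s_i · s_j):
  r[X_1,X_1] = 1 (diagonal).
  r[X_1,X_2] = -0.2 / (3.1885 · 2.4495) = -0.2 / 7.8102 = -0.0256
  r[X_2,X_2] = 1 (diagonal).

R is symmetric with unit diagonal. Assembling:

R = [[1, -0.0256],
 [-0.0256, 1]]


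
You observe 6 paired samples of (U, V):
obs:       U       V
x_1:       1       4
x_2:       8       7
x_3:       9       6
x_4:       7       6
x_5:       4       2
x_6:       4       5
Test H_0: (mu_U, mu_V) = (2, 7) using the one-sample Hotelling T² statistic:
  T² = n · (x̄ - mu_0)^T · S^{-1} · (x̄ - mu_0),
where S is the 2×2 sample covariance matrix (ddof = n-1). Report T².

Step 1 — sample mean vector:
  mean(U) = (1 + 8 + 9 + 7 + 4 + 4) / 6 = 33/6 = 5.5
  mean(V) = (4 + 7 + 6 + 6 + 2 + 5) / 6 = 30/6 = 5
  x̄ = (5.5, 5),  deviation x̄ - mu_0 = (5.5, 5) - (2, 7) = (3.5, -2).

Step 2 — sample covariance matrix, S[i,j] = (1/(n-1)) · Σ_k (x_{k,i} - mean_i) · (x_{k,j} - mean_j), divisor n-1 = 5:
  S[U,U] = ((-4.5)·(-4.5) + (2.5)·(2.5) + (3.5)·(3.5) + (1.5)·(1.5) + (-1.5)·(-1.5) + (-1.5)·(-1.5)) / 5 = 45.5/5 = 9.1
  S[U,V] = ((-4.5)·(-1) + (2.5)·(2) + (3.5)·(1) + (1.5)·(1) + (-1.5)·(-3) + (-1.5)·(0)) / 5 = 19/5 = 3.8
  S[V,V] = ((-1)·(-1) + (2)·(2) + (1)·(1) + (1)·(1) + (-3)·(-3) + (0)·(0)) / 5 = 16/5 = 3.2
  S = [[9.1, 3.8],
 [3.8, 3.2]].

Step 3 — invert S. det(S) = 9.1·3.2 - (3.8)² = 14.68.
  S^{-1} = (1/det) · [[d, -b], [-b, a]] = [[0.218, -0.2589],
 [-0.2589, 0.6199]].

Step 4 — quadratic form (x̄ - mu_0)^T · S^{-1} · (x̄ - mu_0):
  S^{-1} · (x̄ - mu_0) = (1.2807, -2.1458),
  (x̄ - mu_0)^T · [...] = (3.5)·(1.2807) + (-2)·(-2.1458) = 8.7738.

Step 5 — scale by n: T² = 6 · 8.7738 = 52.6431.

T² ≈ 52.6431


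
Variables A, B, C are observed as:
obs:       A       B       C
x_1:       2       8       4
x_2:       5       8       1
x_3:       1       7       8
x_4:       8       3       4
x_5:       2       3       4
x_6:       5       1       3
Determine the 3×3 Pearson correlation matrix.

Step 1 — column means:
  mean(A) = (2 + 5 + 1 + 8 + 2 + 5) / 6 = 23/6 = 3.8333
  mean(B) = (8 + 8 + 7 + 3 + 3 + 1) / 6 = 30/6 = 5
  mean(C) = (4 + 1 + 8 + 4 + 4 + 3) / 6 = 24/6 = 4

Step 2 — sample variances and covariances s[i,j] = (1/(n-1)) · Σ_k (x_{k,i} - mean_i) · (x_{k,j} - mean_j), with n-1 = 5:
  s[A,A] = ((-1.8333)·(-1.8333) + (1.1667)·(1.1667) + (-2.8333)·(-2.8333) + (4.1667)·(4.1667) + (-1.8333)·(-1.8333) + (1.1667)·(1.1667)) / 5 = 34.8333/5 = 6.9667
  s[A,B] = ((-1.8333)·(3) + (1.1667)·(3) + (-2.8333)·(2) + (4.1667)·(-2) + (-1.8333)·(-2) + (1.1667)·(-4)) / 5 = -17/5 = -3.4
  s[A,C] = ((-1.8333)·(0) + (1.1667)·(-3) + (-2.8333)·(4) + (4.1667)·(0) + (-1.8333)·(0) + (1.1667)·(-1)) / 5 = -16/5 = -3.2
  s[B,B] = ((3)·(3) + (3)·(3) + (2)·(2) + (-2)·(-2) + (-2)·(-2) + (-4)·(-4)) / 5 = 46/5 = 9.2
  s[B,C] = ((3)·(0) + (3)·(-3) + (2)·(4) + (-2)·(0) + (-2)·(0) + (-4)·(-1)) / 5 = 3/5 = 0.6
  s[C,C] = ((0)·(0) + (-3)·(-3) + (4)·(4) + (0)·(0) + (0)·(0) + (-1)·(-1)) / 5 = 26/5 = 5.2
  Sample standard deviations s_i = √(s[i,i]):
  s(A) = √(6.9667) = 2.6394
  s(B) = √(9.2) = 3.0332
  s(C) = √(5.2) = 2.2804

Step 3 — r_{ij} = s_{ij} / (s_i · s_j):
  r[A,A] = 1 (diagonal).
  r[A,B] = -3.4 / (2.6394 · 3.0332) = -3.4 / 8.0058 = -0.4247
  r[A,C] = -3.2 / (2.6394 · 2.2804) = -3.2 / 6.0189 = -0.5317
  r[B,B] = 1 (diagonal).
  r[B,C] = 0.6 / (3.0332 · 2.2804) = 0.6 / 6.9166 = 0.0867
  r[C,C] = 1 (diagonal).

R is symmetric with unit diagonal. Assembling:

R = [[1, -0.4247, -0.5317],
 [-0.4247, 1, 0.0867],
 [-0.5317, 0.0867, 1]]


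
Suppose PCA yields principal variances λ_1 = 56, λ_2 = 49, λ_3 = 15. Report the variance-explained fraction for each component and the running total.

Step 1 — total variance = trace(Sigma) = Σ λ_i = 56 + 49 + 15 = 120.

Step 2 — fraction explained by component i = λ_i / Σ λ:
  PC1: 56/120 = 0.4667
  PC2: 49/120 = 0.4083
  PC3: 15/120 = 0.125

Step 3 — cumulative fraction after k components = (λ_1 + ... + λ_k) / Σ λ:
  k = 1: 56/120 = 0.4667
  k = 2: (56 + 49)/120 = 105/120 = 0.875
  k = 3: (56 + 49 + 15)/120 = 120/120 = 1

Summary (fraction, with percent):

explained: PC1 0.4667 (46.67%), PC2 0.4083 (40.83%), PC3 0.125 (12.5%);  cumulative: 0.4667, 0.875, 1


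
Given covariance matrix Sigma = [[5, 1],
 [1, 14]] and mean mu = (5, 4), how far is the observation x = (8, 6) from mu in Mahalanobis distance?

Step 1 — centre the observation: (x - mu) = (3, 2).

Step 2 — invert Sigma. det(Sigma) = 5·14 - (1)² = 69.
  Sigma^{-1} = (1/det) · [[d, -b], [-b, a]] = [[0.2029, -0.0145],
 [-0.0145, 0.0725]].

Step 3 — form the quadratic (x - mu)^T · Sigma^{-1} · (x - mu):
  Sigma^{-1} · (x - mu) = (0.5797, 0.1014).
  (x - mu)^T · [Sigma^{-1} · (x - mu)] = (3)·(0.5797) + (2)·(0.1014) = 1.942.

Step 4 — take square root: d = √(1.942) ≈ 1.3936.

d(x, mu) = √(1.942) ≈ 1.3936


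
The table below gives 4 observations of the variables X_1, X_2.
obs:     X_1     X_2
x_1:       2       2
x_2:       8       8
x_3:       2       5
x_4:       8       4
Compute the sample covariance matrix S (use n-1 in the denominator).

Step 1 — column means:
  mean(X_1) = (2 + 8 + 2 + 8) / 4 = 20/4 = 5
  mean(X_2) = (2 + 8 + 5 + 4) / 4 = 19/4 = 4.75

Step 2 — sample covariance S[i,j] = (1/(n-1)) · Σ_k (x_{k,i} - mean_i) · (x_{k,j} - mean_j), with n-1 = 3.
  S[X_1,X_1] = ((-3)·(-3) + (3)·(3) + (-3)·(-3) + (3)·(3)) / 3 = 36/3 = 12
  S[X_1,X_2] = ((-3)·(-2.75) + (3)·(3.25) + (-3)·(0.25) + (3)·(-0.75)) / 3 = 15/3 = 5
  S[X_2,X_2] = ((-2.75)·(-2.75) + (3.25)·(3.25) + (0.25)·(0.25) + (-0.75)·(-0.75)) / 3 = 18.75/3 = 6.25

S is symmetric (S[j,i] = S[i,j]). Assembling:

S = [[12, 5],
 [5, 6.25]]
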